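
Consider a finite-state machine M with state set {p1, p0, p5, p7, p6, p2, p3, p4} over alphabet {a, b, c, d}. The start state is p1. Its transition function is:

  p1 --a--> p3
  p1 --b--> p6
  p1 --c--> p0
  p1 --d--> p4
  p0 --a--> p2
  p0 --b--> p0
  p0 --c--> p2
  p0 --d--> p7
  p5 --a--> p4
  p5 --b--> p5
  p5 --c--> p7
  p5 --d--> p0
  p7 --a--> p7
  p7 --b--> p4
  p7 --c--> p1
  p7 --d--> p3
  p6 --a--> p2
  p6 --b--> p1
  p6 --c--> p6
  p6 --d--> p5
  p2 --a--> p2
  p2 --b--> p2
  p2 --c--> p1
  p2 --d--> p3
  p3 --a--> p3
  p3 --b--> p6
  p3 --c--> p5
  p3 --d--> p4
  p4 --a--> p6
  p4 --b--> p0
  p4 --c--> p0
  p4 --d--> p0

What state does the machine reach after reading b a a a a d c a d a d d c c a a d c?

Trace: p1 -b-> p6 -a-> p2 -a-> p2 -a-> p2 -a-> p2 -d-> p3 -c-> p5 -a-> p4 -d-> p0 -a-> p2 -d-> p3 -d-> p4 -c-> p0 -c-> p2 -a-> p2 -a-> p2 -d-> p3 -c-> p5

p5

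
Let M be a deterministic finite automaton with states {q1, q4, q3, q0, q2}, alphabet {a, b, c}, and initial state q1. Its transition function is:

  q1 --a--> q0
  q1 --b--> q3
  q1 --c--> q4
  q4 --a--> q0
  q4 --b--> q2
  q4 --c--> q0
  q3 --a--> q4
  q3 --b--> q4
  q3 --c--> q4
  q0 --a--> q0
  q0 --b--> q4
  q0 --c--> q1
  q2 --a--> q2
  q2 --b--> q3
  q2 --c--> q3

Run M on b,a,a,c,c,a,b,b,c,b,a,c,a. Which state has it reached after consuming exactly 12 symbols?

q1

start at q1
read 'b': q1 → q3
read 'a': q3 → q4
read 'a': q4 → q0
read 'c': q0 → q1
read 'c': q1 → q4
read 'a': q4 → q0
read 'b': q0 → q4
read 'b': q4 → q2
read 'c': q2 → q3
read 'b': q3 → q4
read 'a': q4 → q0
read 'c': q0 → q1
After 12 symbols: q1.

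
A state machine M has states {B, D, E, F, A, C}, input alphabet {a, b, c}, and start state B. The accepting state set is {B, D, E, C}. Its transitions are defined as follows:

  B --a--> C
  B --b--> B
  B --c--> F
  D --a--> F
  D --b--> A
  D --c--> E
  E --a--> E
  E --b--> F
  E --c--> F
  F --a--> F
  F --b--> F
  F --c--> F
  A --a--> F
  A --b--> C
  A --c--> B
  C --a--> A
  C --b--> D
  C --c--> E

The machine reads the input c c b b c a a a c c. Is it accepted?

start at B
read 'c': B → F
read 'c': F → F
read 'b': F → F
read 'b': F → F
read 'c': F → F
read 'a': F → F
read 'a': F → F
read 'a': F → F
read 'c': F → F
read 'c': F → F
End state F is not accepting.

No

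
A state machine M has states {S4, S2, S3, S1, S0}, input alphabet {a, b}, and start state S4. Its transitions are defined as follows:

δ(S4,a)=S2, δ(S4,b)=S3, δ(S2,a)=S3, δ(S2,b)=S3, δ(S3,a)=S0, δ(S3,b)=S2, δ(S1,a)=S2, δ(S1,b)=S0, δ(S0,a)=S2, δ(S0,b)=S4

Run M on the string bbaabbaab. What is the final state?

S4 → S3 → S2 → S3 → S0 → S4 → S3 → S0 → S2 → S3

S3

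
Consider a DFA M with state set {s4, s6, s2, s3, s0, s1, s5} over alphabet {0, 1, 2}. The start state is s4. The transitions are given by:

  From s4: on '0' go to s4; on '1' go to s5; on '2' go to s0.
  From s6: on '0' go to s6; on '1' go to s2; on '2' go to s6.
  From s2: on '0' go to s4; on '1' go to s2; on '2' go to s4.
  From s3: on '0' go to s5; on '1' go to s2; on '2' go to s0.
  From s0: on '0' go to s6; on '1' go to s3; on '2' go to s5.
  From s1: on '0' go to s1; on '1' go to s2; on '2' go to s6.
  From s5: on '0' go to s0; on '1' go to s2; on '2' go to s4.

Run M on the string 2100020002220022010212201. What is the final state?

s4 → s0 → s3 → s5 → s0 → s6 → s6 → s6 → s6 → s6 → s6 → s6 → s6 → s6 → s6 → s6 → s6 → s6 → s2 → s4 → s0 → s3 → s0 → s5 → s0 → s3

s3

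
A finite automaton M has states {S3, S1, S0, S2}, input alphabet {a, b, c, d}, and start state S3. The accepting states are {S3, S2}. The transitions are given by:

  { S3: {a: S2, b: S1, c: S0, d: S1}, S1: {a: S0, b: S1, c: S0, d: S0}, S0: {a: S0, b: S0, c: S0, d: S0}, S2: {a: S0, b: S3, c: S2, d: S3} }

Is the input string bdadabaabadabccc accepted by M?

No

start at S3
read 'b': S3 → S1
read 'd': S1 → S0
read 'a': S0 → S0
read 'd': S0 → S0
read 'a': S0 → S0
read 'b': S0 → S0
read 'a': S0 → S0
read 'a': S0 → S0
read 'b': S0 → S0
read 'a': S0 → S0
read 'd': S0 → S0
read 'a': S0 → S0
read 'b': S0 → S0
read 'c': S0 → S0
read 'c': S0 → S0
read 'c': S0 → S0
End state S0 is not accepting.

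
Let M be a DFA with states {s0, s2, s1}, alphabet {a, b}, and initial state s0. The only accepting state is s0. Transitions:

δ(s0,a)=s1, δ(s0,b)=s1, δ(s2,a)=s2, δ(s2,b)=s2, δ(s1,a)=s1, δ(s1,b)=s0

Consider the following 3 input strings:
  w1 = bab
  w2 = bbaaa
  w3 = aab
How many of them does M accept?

w1: Trace: s0 -b-> s1 -a-> s1 -b-> s0  → end s0, accepted
w2: Trace: s0 -b-> s1 -b-> s0 -a-> s1 -a-> s1 -a-> s1  → end s1, rejected
w3: Trace: s0 -a-> s1 -a-> s1 -b-> s0  → end s0, accepted

2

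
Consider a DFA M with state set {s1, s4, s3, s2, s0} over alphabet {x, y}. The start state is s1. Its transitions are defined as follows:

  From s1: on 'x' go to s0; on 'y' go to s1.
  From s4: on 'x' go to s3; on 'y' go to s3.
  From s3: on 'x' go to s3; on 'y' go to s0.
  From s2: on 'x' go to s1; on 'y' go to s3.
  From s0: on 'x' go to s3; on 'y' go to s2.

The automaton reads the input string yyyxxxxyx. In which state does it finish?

Trace: s1 -y-> s1 -y-> s1 -y-> s1 -x-> s0 -x-> s3 -x-> s3 -x-> s3 -y-> s0 -x-> s3

s3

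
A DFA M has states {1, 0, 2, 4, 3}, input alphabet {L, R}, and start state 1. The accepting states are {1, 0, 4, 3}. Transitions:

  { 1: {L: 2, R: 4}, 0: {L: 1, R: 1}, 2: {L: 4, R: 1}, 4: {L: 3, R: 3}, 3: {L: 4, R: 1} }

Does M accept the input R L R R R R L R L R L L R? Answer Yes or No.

Yes

start at 1
read 'R': 1 → 4
read 'L': 4 → 3
read 'R': 3 → 1
read 'R': 1 → 4
read 'R': 4 → 3
read 'R': 3 → 1
read 'L': 1 → 2
read 'R': 2 → 1
read 'L': 1 → 2
read 'R': 2 → 1
read 'L': 1 → 2
read 'L': 2 → 4
read 'R': 4 → 3
End state 3 is accepting.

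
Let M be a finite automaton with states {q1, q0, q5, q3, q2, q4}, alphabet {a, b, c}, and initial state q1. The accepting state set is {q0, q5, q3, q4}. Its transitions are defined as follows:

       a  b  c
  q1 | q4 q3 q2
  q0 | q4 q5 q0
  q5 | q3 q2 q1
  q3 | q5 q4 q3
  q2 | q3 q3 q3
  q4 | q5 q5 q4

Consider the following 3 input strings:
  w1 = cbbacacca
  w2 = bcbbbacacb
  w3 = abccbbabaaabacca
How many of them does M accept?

w1: Trace: q1 -c-> q2 -b-> q3 -b-> q4 -a-> q5 -c-> q1 -a-> q4 -c-> q4 -c-> q4 -a-> q5  → end q5, accepted
w2: Trace: q1 -b-> q3 -c-> q3 -b-> q4 -b-> q5 -b-> q2 -a-> q3 -c-> q3 -a-> q5 -c-> q1 -b-> q3  → end q3, accepted
w3: Trace: q1 -a-> q4 -b-> q5 -c-> q1 -c-> q2 -b-> q3 -b-> q4 -a-> q5 -b-> q2 -a-> q3 -a-> q5 -a-> q3 -b-> q4 -a-> q5 -c-> q1 -c-> q2 -a-> q3  → end q3, accepted

3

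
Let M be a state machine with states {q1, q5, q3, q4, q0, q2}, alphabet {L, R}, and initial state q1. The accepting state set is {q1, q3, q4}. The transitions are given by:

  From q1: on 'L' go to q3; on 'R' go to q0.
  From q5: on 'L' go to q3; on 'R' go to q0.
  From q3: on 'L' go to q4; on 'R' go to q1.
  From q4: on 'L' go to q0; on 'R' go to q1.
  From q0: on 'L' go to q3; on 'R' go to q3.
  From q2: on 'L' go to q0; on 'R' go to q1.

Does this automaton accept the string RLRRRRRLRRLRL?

start at q1
read 'R': q1 → q0
read 'L': q0 → q3
read 'R': q3 → q1
read 'R': q1 → q0
read 'R': q0 → q3
read 'R': q3 → q1
read 'R': q1 → q0
read 'L': q0 → q3
read 'R': q3 → q1
read 'R': q1 → q0
read 'L': q0 → q3
read 'R': q3 → q1
read 'L': q1 → q3
End state q3 is accepting.

Yes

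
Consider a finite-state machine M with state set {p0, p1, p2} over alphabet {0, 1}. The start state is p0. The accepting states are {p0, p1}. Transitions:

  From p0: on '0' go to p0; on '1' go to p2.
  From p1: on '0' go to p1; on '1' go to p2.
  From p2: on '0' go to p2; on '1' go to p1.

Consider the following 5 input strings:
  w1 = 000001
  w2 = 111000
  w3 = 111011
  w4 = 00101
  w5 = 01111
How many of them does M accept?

2

w1: p0 → p0 → p0 → p0 → p0 → p0 → p2  → end p2, rejected
w2: p0 → p2 → p1 → p2 → p2 → p2 → p2  → end p2, rejected
w3: p0 → p2 → p1 → p2 → p2 → p1 → p2  → end p2, rejected
w4: p0 → p0 → p0 → p2 → p2 → p1  → end p1, accepted
w5: p0 → p0 → p2 → p1 → p2 → p1  → end p1, accepted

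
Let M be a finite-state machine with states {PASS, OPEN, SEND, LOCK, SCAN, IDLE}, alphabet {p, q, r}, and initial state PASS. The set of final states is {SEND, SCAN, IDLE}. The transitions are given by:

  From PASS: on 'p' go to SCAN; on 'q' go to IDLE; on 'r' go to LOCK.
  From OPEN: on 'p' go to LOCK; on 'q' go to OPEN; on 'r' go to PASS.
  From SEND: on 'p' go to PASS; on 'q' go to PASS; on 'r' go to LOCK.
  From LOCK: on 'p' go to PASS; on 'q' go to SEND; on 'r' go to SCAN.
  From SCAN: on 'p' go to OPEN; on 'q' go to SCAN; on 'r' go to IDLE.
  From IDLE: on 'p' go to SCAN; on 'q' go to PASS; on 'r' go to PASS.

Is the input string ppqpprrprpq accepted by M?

Yes

Trace: PASS -p-> SCAN -p-> OPEN -q-> OPEN -p-> LOCK -p-> PASS -r-> LOCK -r-> SCAN -p-> OPEN -r-> PASS -p-> SCAN -q-> SCAN
End state SCAN is accepting.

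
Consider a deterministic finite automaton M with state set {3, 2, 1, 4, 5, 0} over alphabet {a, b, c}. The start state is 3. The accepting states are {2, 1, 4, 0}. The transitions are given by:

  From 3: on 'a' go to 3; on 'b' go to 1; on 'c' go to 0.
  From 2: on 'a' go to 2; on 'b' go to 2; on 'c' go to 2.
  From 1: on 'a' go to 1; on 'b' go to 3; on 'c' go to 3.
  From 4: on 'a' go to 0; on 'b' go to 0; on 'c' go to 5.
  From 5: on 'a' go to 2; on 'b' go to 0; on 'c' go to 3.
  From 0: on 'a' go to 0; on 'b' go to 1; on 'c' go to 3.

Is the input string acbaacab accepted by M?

start at 3
read 'a': 3 → 3
read 'c': 3 → 0
read 'b': 0 → 1
read 'a': 1 → 1
read 'a': 1 → 1
read 'c': 1 → 3
read 'a': 3 → 3
read 'b': 3 → 1
End state 1 is accepting.

Yes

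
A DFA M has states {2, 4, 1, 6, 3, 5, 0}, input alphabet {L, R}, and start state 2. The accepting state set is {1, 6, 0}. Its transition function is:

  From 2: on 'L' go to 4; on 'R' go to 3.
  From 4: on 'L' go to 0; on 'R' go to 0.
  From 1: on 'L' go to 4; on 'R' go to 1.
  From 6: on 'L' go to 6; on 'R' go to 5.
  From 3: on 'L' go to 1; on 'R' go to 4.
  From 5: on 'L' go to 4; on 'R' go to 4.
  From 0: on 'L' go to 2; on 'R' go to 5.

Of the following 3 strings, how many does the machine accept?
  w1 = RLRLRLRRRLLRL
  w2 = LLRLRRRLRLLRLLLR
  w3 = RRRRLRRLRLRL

1

w1: Trace: 2 -R-> 3 -L-> 1 -R-> 1 -L-> 4 -R-> 0 -L-> 2 -R-> 3 -R-> 4 -R-> 0 -L-> 2 -L-> 4 -R-> 0 -L-> 2  → end 2, rejected
w2: Trace: 2 -L-> 4 -L-> 0 -R-> 5 -L-> 4 -R-> 0 -R-> 5 -R-> 4 -L-> 0 -R-> 5 -L-> 4 -L-> 0 -R-> 5 -L-> 4 -L-> 0 -L-> 2 -R-> 3  → end 3, rejected
w3: Trace: 2 -R-> 3 -R-> 4 -R-> 0 -R-> 5 -L-> 4 -R-> 0 -R-> 5 -L-> 4 -R-> 0 -L-> 2 -R-> 3 -L-> 1  → end 1, accepted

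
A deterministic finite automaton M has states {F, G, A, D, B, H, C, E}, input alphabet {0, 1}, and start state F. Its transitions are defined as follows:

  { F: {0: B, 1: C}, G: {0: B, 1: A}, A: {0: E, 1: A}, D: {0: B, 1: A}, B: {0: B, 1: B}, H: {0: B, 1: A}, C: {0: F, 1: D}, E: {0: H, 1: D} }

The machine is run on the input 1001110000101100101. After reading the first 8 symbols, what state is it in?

B

start at F
read '1': F → C
read '0': C → F
read '0': F → B
read '1': B → B
read '1': B → B
read '1': B → B
read '0': B → B
read '0': B → B
After 8 symbols: B.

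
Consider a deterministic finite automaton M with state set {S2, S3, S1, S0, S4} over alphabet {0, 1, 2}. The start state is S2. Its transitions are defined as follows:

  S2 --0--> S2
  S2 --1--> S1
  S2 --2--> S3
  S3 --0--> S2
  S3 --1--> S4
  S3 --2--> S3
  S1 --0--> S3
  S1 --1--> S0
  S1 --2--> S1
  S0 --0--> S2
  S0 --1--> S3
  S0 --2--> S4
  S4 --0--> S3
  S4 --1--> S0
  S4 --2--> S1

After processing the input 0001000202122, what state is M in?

start at S2
read '0': S2 → S2
read '0': S2 → S2
read '0': S2 → S2
read '1': S2 → S1
read '0': S1 → S3
read '0': S3 → S2
read '0': S2 → S2
read '2': S2 → S3
read '0': S3 → S2
read '2': S2 → S3
read '1': S3 → S4
read '2': S4 → S1
read '2': S1 → S1

S1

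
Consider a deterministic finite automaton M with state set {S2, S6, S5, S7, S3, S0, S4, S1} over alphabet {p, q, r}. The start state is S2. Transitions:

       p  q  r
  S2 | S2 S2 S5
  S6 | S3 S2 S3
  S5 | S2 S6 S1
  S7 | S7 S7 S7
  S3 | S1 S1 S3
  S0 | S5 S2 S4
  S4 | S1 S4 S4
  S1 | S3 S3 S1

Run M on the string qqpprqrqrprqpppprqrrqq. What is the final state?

S2 → S2 → S2 → S2 → S2 → S5 → S6 → S3 → S1 → S1 → S3 → S3 → S1 → S3 → S1 → S3 → S1 → S1 → S3 → S3 → S3 → S1 → S3

S3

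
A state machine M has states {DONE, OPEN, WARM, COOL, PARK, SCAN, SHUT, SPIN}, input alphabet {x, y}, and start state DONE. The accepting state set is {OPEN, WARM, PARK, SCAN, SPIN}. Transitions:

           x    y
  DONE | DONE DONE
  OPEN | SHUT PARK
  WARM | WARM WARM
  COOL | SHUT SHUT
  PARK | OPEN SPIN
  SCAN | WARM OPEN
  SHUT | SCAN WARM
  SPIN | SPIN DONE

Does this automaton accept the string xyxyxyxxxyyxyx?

start at DONE
read 'x': DONE → DONE
read 'y': DONE → DONE
read 'x': DONE → DONE
read 'y': DONE → DONE
read 'x': DONE → DONE
read 'y': DONE → DONE
read 'x': DONE → DONE
read 'x': DONE → DONE
read 'x': DONE → DONE
read 'y': DONE → DONE
read 'y': DONE → DONE
read 'x': DONE → DONE
read 'y': DONE → DONE
read 'x': DONE → DONE
End state DONE is not accepting.

No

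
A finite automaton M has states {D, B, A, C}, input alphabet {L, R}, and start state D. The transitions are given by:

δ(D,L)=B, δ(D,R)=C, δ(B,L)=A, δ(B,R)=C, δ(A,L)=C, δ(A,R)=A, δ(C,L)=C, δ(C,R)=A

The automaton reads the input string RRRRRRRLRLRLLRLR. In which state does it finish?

start at D
read 'R': D → C
read 'R': C → A
read 'R': A → A
read 'R': A → A
read 'R': A → A
read 'R': A → A
read 'R': A → A
read 'L': A → C
read 'R': C → A
read 'L': A → C
read 'R': C → A
read 'L': A → C
read 'L': C → C
read 'R': C → A
read 'L': A → C
read 'R': C → A

A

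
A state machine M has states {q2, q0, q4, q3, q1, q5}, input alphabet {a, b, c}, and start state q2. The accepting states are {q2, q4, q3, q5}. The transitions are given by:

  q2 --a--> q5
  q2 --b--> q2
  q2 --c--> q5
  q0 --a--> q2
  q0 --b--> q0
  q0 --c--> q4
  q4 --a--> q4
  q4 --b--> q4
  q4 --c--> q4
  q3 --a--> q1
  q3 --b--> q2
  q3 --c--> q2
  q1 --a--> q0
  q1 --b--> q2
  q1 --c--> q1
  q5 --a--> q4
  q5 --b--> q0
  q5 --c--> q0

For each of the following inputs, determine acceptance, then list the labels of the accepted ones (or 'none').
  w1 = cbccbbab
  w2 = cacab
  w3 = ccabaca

w1, w2, w3

w1: q2 → q5 → q0 → q4 → q4 → q4 → q4 → q4 → q4  → end q4, accepted
w2: q2 → q5 → q4 → q4 → q4 → q4  → end q4, accepted
w3: q2 → q5 → q0 → q2 → q2 → q5 → q0 → q2  → end q2, accepted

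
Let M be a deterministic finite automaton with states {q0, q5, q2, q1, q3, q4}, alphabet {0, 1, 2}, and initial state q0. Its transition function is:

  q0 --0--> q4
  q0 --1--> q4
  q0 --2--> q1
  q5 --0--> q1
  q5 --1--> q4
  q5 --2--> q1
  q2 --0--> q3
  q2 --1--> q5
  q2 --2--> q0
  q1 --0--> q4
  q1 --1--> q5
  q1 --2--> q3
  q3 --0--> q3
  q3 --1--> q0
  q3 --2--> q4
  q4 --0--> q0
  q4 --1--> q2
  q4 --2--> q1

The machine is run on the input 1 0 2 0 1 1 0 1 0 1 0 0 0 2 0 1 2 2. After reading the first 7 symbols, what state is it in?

q0 → q4 → q0 → q1 → q4 → q2 → q5 → q1
After 7 symbols: q1.

q1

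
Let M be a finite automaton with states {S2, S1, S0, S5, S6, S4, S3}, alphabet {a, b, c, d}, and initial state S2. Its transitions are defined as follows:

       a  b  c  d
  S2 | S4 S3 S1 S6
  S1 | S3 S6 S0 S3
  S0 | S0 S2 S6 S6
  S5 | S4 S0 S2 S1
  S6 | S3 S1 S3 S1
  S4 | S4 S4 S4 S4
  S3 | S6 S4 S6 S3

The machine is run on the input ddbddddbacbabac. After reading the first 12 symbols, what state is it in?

S4

start at S2
read 'd': S2 → S6
read 'd': S6 → S1
read 'b': S1 → S6
read 'd': S6 → S1
read 'd': S1 → S3
read 'd': S3 → S3
read 'd': S3 → S3
read 'b': S3 → S4
read 'a': S4 → S4
read 'c': S4 → S4
read 'b': S4 → S4
read 'a': S4 → S4
After 12 symbols: S4.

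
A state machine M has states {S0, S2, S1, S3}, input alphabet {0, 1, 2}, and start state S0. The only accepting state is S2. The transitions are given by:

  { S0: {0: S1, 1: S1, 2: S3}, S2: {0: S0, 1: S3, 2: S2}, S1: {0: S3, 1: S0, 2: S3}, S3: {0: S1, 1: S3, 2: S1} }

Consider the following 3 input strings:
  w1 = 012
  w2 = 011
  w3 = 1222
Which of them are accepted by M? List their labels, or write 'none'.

w1:
  start at S0
  read '0': S0 → S1
  read '1': S1 → S0
  read '2': S0 → S3
  end S3, rejected
w2:
  start at S0
  read '0': S0 → S1
  read '1': S1 → S0
  read '1': S0 → S1
  end S1, rejected
w3:
  start at S0
  read '1': S0 → S1
  read '2': S1 → S3
  read '2': S3 → S1
  read '2': S1 → S3
  end S3, rejected

none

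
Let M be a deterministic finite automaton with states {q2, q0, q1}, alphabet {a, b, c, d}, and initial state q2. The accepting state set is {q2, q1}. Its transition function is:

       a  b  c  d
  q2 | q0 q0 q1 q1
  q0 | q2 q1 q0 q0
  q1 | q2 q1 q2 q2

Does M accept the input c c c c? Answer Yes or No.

Yes

start at q2
read 'c': q2 → q1
read 'c': q1 → q2
read 'c': q2 → q1
read 'c': q1 → q2
End state q2 is accepting.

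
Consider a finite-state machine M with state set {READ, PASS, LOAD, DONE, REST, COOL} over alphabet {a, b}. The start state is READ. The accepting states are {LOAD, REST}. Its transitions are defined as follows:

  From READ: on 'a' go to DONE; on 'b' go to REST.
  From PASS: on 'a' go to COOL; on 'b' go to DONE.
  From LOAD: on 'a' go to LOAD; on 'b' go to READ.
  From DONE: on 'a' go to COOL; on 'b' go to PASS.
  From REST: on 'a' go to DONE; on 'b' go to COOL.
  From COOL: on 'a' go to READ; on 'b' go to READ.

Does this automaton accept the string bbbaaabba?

No

Trace: READ -b-> REST -b-> COOL -b-> READ -a-> DONE -a-> COOL -a-> READ -b-> REST -b-> COOL -a-> READ
End state READ is not accepting.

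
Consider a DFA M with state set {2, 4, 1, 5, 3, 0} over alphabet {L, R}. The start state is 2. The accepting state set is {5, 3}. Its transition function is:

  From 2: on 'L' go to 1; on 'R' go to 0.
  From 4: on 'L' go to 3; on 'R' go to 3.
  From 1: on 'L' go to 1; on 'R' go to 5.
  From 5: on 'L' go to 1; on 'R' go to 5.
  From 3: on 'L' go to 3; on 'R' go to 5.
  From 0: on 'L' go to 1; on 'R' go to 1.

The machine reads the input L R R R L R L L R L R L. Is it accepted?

No

2 → 1 → 5 → 5 → 5 → 1 → 5 → 1 → 1 → 5 → 1 → 5 → 1
End state 1 is not accepting.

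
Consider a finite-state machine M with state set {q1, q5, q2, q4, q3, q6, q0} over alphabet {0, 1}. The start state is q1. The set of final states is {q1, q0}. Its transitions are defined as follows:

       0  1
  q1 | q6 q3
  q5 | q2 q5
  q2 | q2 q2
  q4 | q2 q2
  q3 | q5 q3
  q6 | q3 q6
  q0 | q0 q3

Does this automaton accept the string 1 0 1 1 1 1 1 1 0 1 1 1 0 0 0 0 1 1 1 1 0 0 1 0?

start at q1
read '1': q1 → q3
read '0': q3 → q5
read '1': q5 → q5
read '1': q5 → q5
read '1': q5 → q5
read '1': q5 → q5
read '1': q5 → q5
read '1': q5 → q5
read '0': q5 → q2
read '1': q2 → q2
read '1': q2 → q2
read '1': q2 → q2
read '0': q2 → q2
read '0': q2 → q2
read '0': q2 → q2
read '0': q2 → q2
read '1': q2 → q2
read '1': q2 → q2
read '1': q2 → q2
read '1': q2 → q2
read '0': q2 → q2
read '0': q2 → q2
read '1': q2 → q2
read '0': q2 → q2
End state q2 is not accepting.

No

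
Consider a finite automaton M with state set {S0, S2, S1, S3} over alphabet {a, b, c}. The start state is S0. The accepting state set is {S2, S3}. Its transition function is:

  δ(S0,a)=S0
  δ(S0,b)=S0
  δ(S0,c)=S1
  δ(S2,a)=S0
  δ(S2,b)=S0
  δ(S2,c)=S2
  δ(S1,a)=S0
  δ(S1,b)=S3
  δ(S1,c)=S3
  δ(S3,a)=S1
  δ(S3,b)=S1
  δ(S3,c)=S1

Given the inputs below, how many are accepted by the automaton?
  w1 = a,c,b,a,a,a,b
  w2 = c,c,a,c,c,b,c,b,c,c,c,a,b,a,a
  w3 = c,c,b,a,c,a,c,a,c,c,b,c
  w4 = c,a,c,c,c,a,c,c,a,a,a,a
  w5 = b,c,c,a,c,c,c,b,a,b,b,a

1

w1: Trace: S0 -a-> S0 -c-> S1 -b-> S3 -a-> S1 -a-> S0 -a-> S0 -b-> S0  → end S0, rejected
w2: Trace: S0 -c-> S1 -c-> S3 -a-> S1 -c-> S3 -c-> S1 -b-> S3 -c-> S1 -b-> S3 -c-> S1 -c-> S3 -c-> S1 -a-> S0 -b-> S0 -a-> S0 -a-> S0  → end S0, rejected
w3: Trace: S0 -c-> S1 -c-> S3 -b-> S1 -a-> S0 -c-> S1 -a-> S0 -c-> S1 -a-> S0 -c-> S1 -c-> S3 -b-> S1 -c-> S3  → end S3, accepted
w4: Trace: S0 -c-> S1 -a-> S0 -c-> S1 -c-> S3 -c-> S1 -a-> S0 -c-> S1 -c-> S3 -a-> S1 -a-> S0 -a-> S0 -a-> S0  → end S0, rejected
w5: Trace: S0 -b-> S0 -c-> S1 -c-> S3 -a-> S1 -c-> S3 -c-> S1 -c-> S3 -b-> S1 -a-> S0 -b-> S0 -b-> S0 -a-> S0  → end S0, rejected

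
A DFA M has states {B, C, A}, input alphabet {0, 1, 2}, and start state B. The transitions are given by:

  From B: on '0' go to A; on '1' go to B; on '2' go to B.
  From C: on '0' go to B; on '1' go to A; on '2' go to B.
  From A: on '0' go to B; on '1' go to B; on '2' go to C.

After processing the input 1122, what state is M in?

B

B → B → B → B → B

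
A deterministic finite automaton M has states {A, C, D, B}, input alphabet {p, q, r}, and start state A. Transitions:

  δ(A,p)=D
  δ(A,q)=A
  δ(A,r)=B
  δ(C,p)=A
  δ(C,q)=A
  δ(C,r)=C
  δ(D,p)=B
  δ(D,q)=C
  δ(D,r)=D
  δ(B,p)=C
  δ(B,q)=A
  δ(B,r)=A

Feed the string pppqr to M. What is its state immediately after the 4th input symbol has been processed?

A → D → B → C → A
After 4 symbols: A.

A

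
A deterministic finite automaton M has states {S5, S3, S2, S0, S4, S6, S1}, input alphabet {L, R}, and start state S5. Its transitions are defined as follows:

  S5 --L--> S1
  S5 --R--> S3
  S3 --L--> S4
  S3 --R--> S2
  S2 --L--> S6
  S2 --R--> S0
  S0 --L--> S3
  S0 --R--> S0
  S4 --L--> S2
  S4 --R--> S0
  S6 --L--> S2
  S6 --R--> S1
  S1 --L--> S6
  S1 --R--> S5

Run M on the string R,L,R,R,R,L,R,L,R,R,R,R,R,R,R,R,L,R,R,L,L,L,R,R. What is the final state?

Trace: S5 -R-> S3 -L-> S4 -R-> S0 -R-> S0 -R-> S0 -L-> S3 -R-> S2 -L-> S6 -R-> S1 -R-> S5 -R-> S3 -R-> S2 -R-> S0 -R-> S0 -R-> S0 -R-> S0 -L-> S3 -R-> S2 -R-> S0 -L-> S3 -L-> S4 -L-> S2 -R-> S0 -R-> S0

S0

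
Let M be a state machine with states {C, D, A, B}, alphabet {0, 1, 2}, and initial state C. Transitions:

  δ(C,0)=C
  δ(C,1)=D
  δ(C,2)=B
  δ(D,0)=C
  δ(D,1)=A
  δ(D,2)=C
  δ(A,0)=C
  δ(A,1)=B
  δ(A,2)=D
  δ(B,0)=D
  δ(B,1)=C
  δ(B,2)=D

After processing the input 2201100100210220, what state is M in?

C

start at C
read '2': C → B
read '2': B → D
read '0': D → C
read '1': C → D
read '1': D → A
read '0': A → C
read '0': C → C
read '1': C → D
read '0': D → C
read '0': C → C
read '2': C → B
read '1': B → C
read '0': C → C
read '2': C → B
read '2': B → D
read '0': D → C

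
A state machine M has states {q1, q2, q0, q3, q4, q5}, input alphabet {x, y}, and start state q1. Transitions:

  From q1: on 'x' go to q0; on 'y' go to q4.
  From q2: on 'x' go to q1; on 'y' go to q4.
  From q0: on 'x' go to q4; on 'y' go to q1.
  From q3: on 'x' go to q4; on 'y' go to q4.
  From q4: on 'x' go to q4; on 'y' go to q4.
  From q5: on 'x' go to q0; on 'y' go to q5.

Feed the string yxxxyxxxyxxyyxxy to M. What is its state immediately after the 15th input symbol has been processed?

start at q1
read 'y': q1 → q4
read 'x': q4 → q4
read 'x': q4 → q4
read 'x': q4 → q4
read 'y': q4 → q4
read 'x': q4 → q4
read 'x': q4 → q4
read 'x': q4 → q4
read 'y': q4 → q4
read 'x': q4 → q4
read 'x': q4 → q4
read 'y': q4 → q4
read 'y': q4 → q4
read 'x': q4 → q4
read 'x': q4 → q4
After 15 symbols: q4.

q4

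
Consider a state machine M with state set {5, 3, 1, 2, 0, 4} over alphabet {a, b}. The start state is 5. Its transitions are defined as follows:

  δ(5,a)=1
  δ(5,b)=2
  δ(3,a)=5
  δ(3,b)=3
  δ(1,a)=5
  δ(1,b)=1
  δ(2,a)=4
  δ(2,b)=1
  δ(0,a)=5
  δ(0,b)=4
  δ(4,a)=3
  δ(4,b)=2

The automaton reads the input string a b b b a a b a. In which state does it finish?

start at 5
read 'a': 5 → 1
read 'b': 1 → 1
read 'b': 1 → 1
read 'b': 1 → 1
read 'a': 1 → 5
read 'a': 5 → 1
read 'b': 1 → 1
read 'a': 1 → 5

5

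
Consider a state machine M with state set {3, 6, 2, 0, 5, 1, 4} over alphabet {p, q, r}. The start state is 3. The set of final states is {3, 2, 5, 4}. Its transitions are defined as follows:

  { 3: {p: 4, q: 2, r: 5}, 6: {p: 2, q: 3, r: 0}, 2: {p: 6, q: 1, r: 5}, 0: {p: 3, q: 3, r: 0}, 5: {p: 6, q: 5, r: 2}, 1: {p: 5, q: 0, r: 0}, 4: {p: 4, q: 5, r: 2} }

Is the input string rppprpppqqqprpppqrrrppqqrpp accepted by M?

Trace: 3 -r-> 5 -p-> 6 -p-> 2 -p-> 6 -r-> 0 -p-> 3 -p-> 4 -p-> 4 -q-> 5 -q-> 5 -q-> 5 -p-> 6 -r-> 0 -p-> 3 -p-> 4 -p-> 4 -q-> 5 -r-> 2 -r-> 5 -r-> 2 -p-> 6 -p-> 2 -q-> 1 -q-> 0 -r-> 0 -p-> 3 -p-> 4
End state 4 is accepting.

Yes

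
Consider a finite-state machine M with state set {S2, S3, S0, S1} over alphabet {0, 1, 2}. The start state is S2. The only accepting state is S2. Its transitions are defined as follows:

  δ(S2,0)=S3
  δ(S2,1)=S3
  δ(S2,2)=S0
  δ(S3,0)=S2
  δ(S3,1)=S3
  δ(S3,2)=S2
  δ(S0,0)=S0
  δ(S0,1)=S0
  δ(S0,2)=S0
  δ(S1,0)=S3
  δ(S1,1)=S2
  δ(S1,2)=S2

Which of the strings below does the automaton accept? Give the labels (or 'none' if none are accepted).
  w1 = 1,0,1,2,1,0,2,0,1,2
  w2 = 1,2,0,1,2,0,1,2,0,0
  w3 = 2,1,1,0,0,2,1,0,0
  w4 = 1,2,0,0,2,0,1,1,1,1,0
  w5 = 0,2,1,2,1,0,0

w2

w1:
  start at S2
  read '1': S2 → S3
  read '0': S3 → S2
  read '1': S2 → S3
  read '2': S3 → S2
  read '1': S2 → S3
  read '0': S3 → S2
  read '2': S2 → S0
  read '0': S0 → S0
  read '1': S0 → S0
  read '2': S0 → S0
  end S0, rejected
w2:
  start at S2
  read '1': S2 → S3
  read '2': S3 → S2
  read '0': S2 → S3
  read '1': S3 → S3
  read '2': S3 → S2
  read '0': S2 → S3
  read '1': S3 → S3
  read '2': S3 → S2
  read '0': S2 → S3
  read '0': S3 → S2
  end S2, accepted
w3:
  start at S2
  read '2': S2 → S0
  read '1': S0 → S0
  read '1': S0 → S0
  read '0': S0 → S0
  read '0': S0 → S0
  read '2': S0 → S0
  read '1': S0 → S0
  read '0': S0 → S0
  read '0': S0 → S0
  end S0, rejected
w4:
  start at S2
  read '1': S2 → S3
  read '2': S3 → S2
  read '0': S2 → S3
  read '0': S3 → S2
  read '2': S2 → S0
  read '0': S0 → S0
  read '1': S0 → S0
  read '1': S0 → S0
  read '1': S0 → S0
  read '1': S0 → S0
  read '0': S0 → S0
  end S0, rejected
w5:
  start at S2
  read '0': S2 → S3
  read '2': S3 → S2
  read '1': S2 → S3
  read '2': S3 → S2
  read '1': S2 → S3
  read '0': S3 → S2
  read '0': S2 → S3
  end S3, rejected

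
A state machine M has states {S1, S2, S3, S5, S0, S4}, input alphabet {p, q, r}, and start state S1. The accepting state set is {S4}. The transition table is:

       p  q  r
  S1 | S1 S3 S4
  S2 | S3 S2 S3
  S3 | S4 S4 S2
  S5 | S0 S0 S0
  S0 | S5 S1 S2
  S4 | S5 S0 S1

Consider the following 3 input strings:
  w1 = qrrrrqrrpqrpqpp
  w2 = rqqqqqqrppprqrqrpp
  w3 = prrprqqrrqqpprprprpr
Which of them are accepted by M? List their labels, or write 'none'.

w2

w1: Trace: S1 -q-> S3 -r-> S2 -r-> S3 -r-> S2 -r-> S3 -q-> S4 -r-> S1 -r-> S4 -p-> S5 -q-> S0 -r-> S2 -p-> S3 -q-> S4 -p-> S5 -p-> S0  → end S0, rejected
w2: Trace: S1 -r-> S4 -q-> S0 -q-> S1 -q-> S3 -q-> S4 -q-> S0 -q-> S1 -r-> S4 -p-> S5 -p-> S0 -p-> S5 -r-> S0 -q-> S1 -r-> S4 -q-> S0 -r-> S2 -p-> S3 -p-> S4  → end S4, accepted
w3: Trace: S1 -p-> S1 -r-> S4 -r-> S1 -p-> S1 -r-> S4 -q-> S0 -q-> S1 -r-> S4 -r-> S1 -q-> S3 -q-> S4 -p-> S5 -p-> S0 -r-> S2 -p-> S3 -r-> S2 -p-> S3 -r-> S2 -p-> S3 -r-> S2  → end S2, rejected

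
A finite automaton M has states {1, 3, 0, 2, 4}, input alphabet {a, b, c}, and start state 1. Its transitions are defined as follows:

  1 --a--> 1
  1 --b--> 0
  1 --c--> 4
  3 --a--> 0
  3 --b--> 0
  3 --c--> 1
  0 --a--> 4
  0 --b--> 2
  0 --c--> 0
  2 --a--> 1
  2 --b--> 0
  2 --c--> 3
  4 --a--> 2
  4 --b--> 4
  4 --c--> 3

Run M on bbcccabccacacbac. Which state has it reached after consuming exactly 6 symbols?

2

Trace: 1 -b-> 0 -b-> 2 -c-> 3 -c-> 1 -c-> 4 -a-> 2
After 6 symbols: 2.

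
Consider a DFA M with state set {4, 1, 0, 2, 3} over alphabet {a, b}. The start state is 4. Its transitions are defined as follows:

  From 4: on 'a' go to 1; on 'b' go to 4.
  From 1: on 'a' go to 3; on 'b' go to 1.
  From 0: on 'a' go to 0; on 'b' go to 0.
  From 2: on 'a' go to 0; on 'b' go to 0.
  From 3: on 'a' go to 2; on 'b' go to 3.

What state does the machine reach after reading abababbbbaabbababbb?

4 → 1 → 1 → 3 → 3 → 2 → 0 → 0 → 0 → 0 → 0 → 0 → 0 → 0 → 0 → 0 → 0 → 0 → 0 → 0

0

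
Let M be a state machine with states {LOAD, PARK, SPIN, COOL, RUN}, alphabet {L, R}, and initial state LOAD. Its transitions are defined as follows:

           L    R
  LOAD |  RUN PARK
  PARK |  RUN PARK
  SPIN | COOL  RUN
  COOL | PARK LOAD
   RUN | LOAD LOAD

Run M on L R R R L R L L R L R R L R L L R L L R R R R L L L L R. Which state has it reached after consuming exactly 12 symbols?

LOAD → RUN → LOAD → PARK → PARK → RUN → LOAD → RUN → LOAD → PARK → RUN → LOAD → PARK
After 12 symbols: PARK.

PARK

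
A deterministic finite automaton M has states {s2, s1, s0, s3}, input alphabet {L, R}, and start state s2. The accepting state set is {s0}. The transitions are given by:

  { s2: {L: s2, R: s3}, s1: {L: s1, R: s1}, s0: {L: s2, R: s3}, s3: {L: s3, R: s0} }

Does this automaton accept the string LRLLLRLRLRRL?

No

start at s2
read 'L': s2 → s2
read 'R': s2 → s3
read 'L': s3 → s3
read 'L': s3 → s3
read 'L': s3 → s3
read 'R': s3 → s0
read 'L': s0 → s2
read 'R': s2 → s3
read 'L': s3 → s3
read 'R': s3 → s0
read 'R': s0 → s3
read 'L': s3 → s3
End state s3 is not accepting.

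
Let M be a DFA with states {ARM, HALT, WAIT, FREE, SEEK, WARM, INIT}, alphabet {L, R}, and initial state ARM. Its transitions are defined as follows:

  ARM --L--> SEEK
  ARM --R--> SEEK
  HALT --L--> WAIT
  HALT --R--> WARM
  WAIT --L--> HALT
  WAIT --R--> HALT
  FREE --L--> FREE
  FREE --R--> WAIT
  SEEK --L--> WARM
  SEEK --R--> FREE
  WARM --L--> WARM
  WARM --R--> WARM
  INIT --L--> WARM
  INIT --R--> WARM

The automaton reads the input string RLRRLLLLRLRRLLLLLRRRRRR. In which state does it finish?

WARM

Trace: ARM -R-> SEEK -L-> WARM -R-> WARM -R-> WARM -L-> WARM -L-> WARM -L-> WARM -L-> WARM -R-> WARM -L-> WARM -R-> WARM -R-> WARM -L-> WARM -L-> WARM -L-> WARM -L-> WARM -L-> WARM -R-> WARM -R-> WARM -R-> WARM -R-> WARM -R-> WARM -R-> WARM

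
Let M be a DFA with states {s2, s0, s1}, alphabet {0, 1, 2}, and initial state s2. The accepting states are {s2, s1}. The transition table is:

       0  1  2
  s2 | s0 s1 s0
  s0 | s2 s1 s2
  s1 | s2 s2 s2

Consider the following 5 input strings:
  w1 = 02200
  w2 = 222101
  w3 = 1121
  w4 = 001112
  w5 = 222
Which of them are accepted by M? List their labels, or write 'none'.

w2, w3, w4

w1:
  start at s2
  read '0': s2 → s0
  read '2': s0 → s2
  read '2': s2 → s0
  read '0': s0 → s2
  read '0': s2 → s0
  end s0, rejected
w2:
  start at s2
  read '2': s2 → s0
  read '2': s0 → s2
  read '2': s2 → s0
  read '1': s0 → s1
  read '0': s1 → s2
  read '1': s2 → s1
  end s1, accepted
w3:
  start at s2
  read '1': s2 → s1
  read '1': s1 → s2
  read '2': s2 → s0
  read '1': s0 → s1
  end s1, accepted
w4:
  start at s2
  read '0': s2 → s0
  read '0': s0 → s2
  read '1': s2 → s1
  read '1': s1 → s2
  read '1': s2 → s1
  read '2': s1 → s2
  end s2, accepted
w5:
  start at s2
  read '2': s2 → s0
  read '2': s0 → s2
  read '2': s2 → s0
  end s0, rejected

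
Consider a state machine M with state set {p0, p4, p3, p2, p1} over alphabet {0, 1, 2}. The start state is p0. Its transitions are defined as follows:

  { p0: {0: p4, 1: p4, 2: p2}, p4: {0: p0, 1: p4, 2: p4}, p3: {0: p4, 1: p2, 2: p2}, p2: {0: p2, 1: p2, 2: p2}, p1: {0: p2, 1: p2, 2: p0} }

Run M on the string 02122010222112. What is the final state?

p2

start at p0
read '0': p0 → p4
read '2': p4 → p4
read '1': p4 → p4
read '2': p4 → p4
read '2': p4 → p4
read '0': p4 → p0
read '1': p0 → p4
read '0': p4 → p0
read '2': p0 → p2
read '2': p2 → p2
read '2': p2 → p2
read '1': p2 → p2
read '1': p2 → p2
read '2': p2 → p2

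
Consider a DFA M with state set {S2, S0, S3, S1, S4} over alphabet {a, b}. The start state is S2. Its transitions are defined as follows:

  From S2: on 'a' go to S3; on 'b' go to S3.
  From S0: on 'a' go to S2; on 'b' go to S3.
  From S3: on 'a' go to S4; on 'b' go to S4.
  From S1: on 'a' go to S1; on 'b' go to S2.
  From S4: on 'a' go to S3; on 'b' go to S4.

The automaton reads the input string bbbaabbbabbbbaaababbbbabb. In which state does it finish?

Trace: S2 -b-> S3 -b-> S4 -b-> S4 -a-> S3 -a-> S4 -b-> S4 -b-> S4 -b-> S4 -a-> S3 -b-> S4 -b-> S4 -b-> S4 -b-> S4 -a-> S3 -a-> S4 -a-> S3 -b-> S4 -a-> S3 -b-> S4 -b-> S4 -b-> S4 -b-> S4 -a-> S3 -b-> S4 -b-> S4

S4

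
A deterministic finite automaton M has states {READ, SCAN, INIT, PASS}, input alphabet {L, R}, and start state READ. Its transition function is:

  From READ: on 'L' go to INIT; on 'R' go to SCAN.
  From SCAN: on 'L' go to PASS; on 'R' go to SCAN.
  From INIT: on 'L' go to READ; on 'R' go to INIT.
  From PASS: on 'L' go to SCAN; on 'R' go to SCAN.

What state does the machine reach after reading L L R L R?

SCAN

start at READ
read 'L': READ → INIT
read 'L': INIT → READ
read 'R': READ → SCAN
read 'L': SCAN → PASS
read 'R': PASS → SCAN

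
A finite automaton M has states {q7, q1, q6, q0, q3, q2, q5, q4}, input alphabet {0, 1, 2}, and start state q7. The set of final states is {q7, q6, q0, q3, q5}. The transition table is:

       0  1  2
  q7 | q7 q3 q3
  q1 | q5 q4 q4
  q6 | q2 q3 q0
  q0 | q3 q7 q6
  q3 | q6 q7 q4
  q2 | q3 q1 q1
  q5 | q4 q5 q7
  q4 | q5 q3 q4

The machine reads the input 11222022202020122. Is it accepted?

Trace: q7 -1-> q3 -1-> q7 -2-> q3 -2-> q4 -2-> q4 -0-> q5 -2-> q7 -2-> q3 -2-> q4 -0-> q5 -2-> q7 -0-> q7 -2-> q3 -0-> q6 -1-> q3 -2-> q4 -2-> q4
End state q4 is not accepting.

No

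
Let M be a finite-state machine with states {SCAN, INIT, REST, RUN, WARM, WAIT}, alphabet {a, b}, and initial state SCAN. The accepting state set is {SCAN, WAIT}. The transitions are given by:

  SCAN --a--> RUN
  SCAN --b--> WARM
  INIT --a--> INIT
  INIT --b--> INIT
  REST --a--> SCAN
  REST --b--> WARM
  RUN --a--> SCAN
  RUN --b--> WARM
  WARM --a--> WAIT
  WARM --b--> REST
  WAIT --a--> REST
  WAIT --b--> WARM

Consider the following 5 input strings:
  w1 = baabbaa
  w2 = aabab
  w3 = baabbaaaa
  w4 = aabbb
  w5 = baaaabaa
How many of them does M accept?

0

w1:
  start at SCAN
  read 'b': SCAN → WARM
  read 'a': WARM → WAIT
  read 'a': WAIT → REST
  read 'b': REST → WARM
  read 'b': WARM → REST
  read 'a': REST → SCAN
  read 'a': SCAN → RUN
  end RUN, rejected
w2:
  start at SCAN
  read 'a': SCAN → RUN
  read 'a': RUN → SCAN
  read 'b': SCAN → WARM
  read 'a': WARM → WAIT
  read 'b': WAIT → WARM
  end WARM, rejected
w3:
  start at SCAN
  read 'b': SCAN → WARM
  read 'a': WARM → WAIT
  read 'a': WAIT → REST
  read 'b': REST → WARM
  read 'b': WARM → REST
  read 'a': REST → SCAN
  read 'a': SCAN → RUN
  read 'a': RUN → SCAN
  read 'a': SCAN → RUN
  end RUN, rejected
w4:
  start at SCAN
  read 'a': SCAN → RUN
  read 'a': RUN → SCAN
  read 'b': SCAN → WARM
  read 'b': WARM → REST
  read 'b': REST → WARM
  end WARM, rejected
w5:
  start at SCAN
  read 'b': SCAN → WARM
  read 'a': WARM → WAIT
  read 'a': WAIT → REST
  read 'a': REST → SCAN
  read 'a': SCAN → RUN
  read 'b': RUN → WARM
  read 'a': WARM → WAIT
  read 'a': WAIT → REST
  end REST, rejected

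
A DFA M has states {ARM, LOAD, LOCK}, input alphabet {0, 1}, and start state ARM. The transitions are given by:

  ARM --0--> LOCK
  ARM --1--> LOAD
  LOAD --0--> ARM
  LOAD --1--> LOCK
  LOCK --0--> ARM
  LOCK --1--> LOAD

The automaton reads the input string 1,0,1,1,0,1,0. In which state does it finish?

ARM

Trace: ARM -1-> LOAD -0-> ARM -1-> LOAD -1-> LOCK -0-> ARM -1-> LOAD -0-> ARM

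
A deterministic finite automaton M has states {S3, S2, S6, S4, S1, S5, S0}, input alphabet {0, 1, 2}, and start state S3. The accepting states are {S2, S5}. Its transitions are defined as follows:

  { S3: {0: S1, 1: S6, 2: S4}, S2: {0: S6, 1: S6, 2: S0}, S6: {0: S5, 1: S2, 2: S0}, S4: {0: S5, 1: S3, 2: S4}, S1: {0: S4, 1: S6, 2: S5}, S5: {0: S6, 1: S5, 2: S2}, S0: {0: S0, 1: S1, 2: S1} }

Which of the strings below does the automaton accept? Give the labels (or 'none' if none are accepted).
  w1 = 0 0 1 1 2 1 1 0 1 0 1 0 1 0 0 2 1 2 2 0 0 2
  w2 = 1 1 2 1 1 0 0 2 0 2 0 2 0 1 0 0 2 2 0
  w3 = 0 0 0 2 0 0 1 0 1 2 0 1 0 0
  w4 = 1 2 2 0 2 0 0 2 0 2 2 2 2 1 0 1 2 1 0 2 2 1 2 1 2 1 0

w1: Trace: S3 -0-> S1 -0-> S4 -1-> S3 -1-> S6 -2-> S0 -1-> S1 -1-> S6 -0-> S5 -1-> S5 -0-> S6 -1-> S2 -0-> S6 -1-> S2 -0-> S6 -0-> S5 -2-> S2 -1-> S6 -2-> S0 -2-> S1 -0-> S4 -0-> S5 -2-> S2  → end S2, accepted
w2: Trace: S3 -1-> S6 -1-> S2 -2-> S0 -1-> S1 -1-> S6 -0-> S5 -0-> S6 -2-> S0 -0-> S0 -2-> S1 -0-> S4 -2-> S4 -0-> S5 -1-> S5 -0-> S6 -0-> S5 -2-> S2 -2-> S0 -0-> S0  → end S0, rejected
w3: Trace: S3 -0-> S1 -0-> S4 -0-> S5 -2-> S2 -0-> S6 -0-> S5 -1-> S5 -0-> S6 -1-> S2 -2-> S0 -0-> S0 -1-> S1 -0-> S4 -0-> S5  → end S5, accepted
w4: Trace: S3 -1-> S6 -2-> S0 -2-> S1 -0-> S4 -2-> S4 -0-> S5 -0-> S6 -2-> S0 -0-> S0 -2-> S1 -2-> S5 -2-> S2 -2-> S0 -1-> S1 -0-> S4 -1-> S3 -2-> S4 -1-> S3 -0-> S1 -2-> S5 -2-> S2 -1-> S6 -2-> S0 -1-> S1 -2-> S5 -1-> S5 -0-> S6  → end S6, rejected

w1, w3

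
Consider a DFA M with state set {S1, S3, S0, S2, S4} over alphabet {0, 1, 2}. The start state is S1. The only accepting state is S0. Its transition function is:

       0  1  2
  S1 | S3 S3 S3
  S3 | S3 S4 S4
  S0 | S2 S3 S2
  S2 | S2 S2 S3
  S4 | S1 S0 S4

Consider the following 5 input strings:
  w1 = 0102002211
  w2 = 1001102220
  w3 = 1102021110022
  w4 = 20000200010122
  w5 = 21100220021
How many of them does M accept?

1

w1: S1 → S3 → S4 → S1 → S3 → S3 → S3 → S4 → S4 → S0 → S3  → end S3, rejected
w2: S1 → S3 → S3 → S3 → S4 → S0 → S2 → S3 → S4 → S4 → S1  → end S1, rejected
w3: S1 → S3 → S4 → S1 → S3 → S3 → S4 → S0 → S3 → S4 → S1 → S3 → S4 → S4  → end S4, rejected
w4: S1 → S3 → S3 → S3 → S3 → S3 → S4 → S1 → S3 → S3 → S4 → S1 → S3 → S4 → S4  → end S4, rejected
w5: S1 → S3 → S4 → S0 → S2 → S2 → S3 → S4 → S1 → S3 → S4 → S0  → end S0, accepted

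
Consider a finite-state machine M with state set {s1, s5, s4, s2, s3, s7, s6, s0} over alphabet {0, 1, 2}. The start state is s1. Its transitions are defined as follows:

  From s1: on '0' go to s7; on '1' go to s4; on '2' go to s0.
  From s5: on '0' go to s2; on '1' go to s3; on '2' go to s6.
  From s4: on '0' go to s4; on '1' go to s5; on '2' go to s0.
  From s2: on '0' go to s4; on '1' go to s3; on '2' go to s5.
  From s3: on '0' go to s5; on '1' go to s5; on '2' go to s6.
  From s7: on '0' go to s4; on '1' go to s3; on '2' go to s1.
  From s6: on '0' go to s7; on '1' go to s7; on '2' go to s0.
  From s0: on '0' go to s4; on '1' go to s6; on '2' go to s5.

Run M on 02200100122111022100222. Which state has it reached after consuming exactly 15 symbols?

s5

start at s1
read '0': s1 → s7
read '2': s7 → s1
read '2': s1 → s0
read '0': s0 → s4
read '0': s4 → s4
read '1': s4 → s5
read '0': s5 → s2
read '0': s2 → s4
read '1': s4 → s5
read '2': s5 → s6
read '2': s6 → s0
read '1': s0 → s6
read '1': s6 → s7
read '1': s7 → s3
read '0': s3 → s5
After 15 symbols: s5.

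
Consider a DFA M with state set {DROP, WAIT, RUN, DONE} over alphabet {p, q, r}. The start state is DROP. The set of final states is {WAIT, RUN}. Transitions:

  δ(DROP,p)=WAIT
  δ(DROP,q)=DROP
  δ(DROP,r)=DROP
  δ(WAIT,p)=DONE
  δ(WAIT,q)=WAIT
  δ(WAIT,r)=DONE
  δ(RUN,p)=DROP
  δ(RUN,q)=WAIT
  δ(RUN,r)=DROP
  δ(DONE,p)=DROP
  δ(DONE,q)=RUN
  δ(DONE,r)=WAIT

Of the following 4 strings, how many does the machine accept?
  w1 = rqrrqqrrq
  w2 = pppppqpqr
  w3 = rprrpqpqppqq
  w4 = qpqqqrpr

1

w1:
  start at DROP
  read 'r': DROP → DROP
  read 'q': DROP → DROP
  read 'r': DROP → DROP
  read 'r': DROP → DROP
  read 'q': DROP → DROP
  read 'q': DROP → DROP
  read 'r': DROP → DROP
  read 'r': DROP → DROP
  read 'q': DROP → DROP
  end DROP, rejected
w2:
  start at DROP
  read 'p': DROP → WAIT
  read 'p': WAIT → DONE
  read 'p': DONE → DROP
  read 'p': DROP → WAIT
  read 'p': WAIT → DONE
  read 'q': DONE → RUN
  read 'p': RUN → DROP
  read 'q': DROP → DROP
  read 'r': DROP → DROP
  end DROP, rejected
w3:
  start at DROP
  read 'r': DROP → DROP
  read 'p': DROP → WAIT
  read 'r': WAIT → DONE
  read 'r': DONE → WAIT
  read 'p': WAIT → DONE
  read 'q': DONE → RUN
  read 'p': RUN → DROP
  read 'q': DROP → DROP
  read 'p': DROP → WAIT
  read 'p': WAIT → DONE
  read 'q': DONE → RUN
  read 'q': RUN → WAIT
  end WAIT, accepted
w4:
  start at DROP
  read 'q': DROP → DROP
  read 'p': DROP → WAIT
  read 'q': WAIT → WAIT
  read 'q': WAIT → WAIT
  read 'q': WAIT → WAIT
  read 'r': WAIT → DONE
  read 'p': DONE → DROP
  read 'r': DROP → DROP
  end DROP, rejected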